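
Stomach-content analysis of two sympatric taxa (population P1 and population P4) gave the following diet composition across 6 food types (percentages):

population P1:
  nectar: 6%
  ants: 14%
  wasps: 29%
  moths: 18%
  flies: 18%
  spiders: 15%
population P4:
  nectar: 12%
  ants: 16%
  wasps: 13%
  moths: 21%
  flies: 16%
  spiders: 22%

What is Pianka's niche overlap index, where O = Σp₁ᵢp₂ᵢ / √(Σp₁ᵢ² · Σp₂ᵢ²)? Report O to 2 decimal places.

0.90

Convert percentages to proportions (divide by 100).
Σ p₁ᵢp₂ᵢ = 0.0072 + 0.0224 + 0.0377 + 0.0378 + 0.0288 + 0.0330 = 0.1669
Σp_1ᵢ² = 0.06² + 0.14² + 0.29² + 0.18² + 0.18² + 0.15² = 0.0036 + 0.0196 + 0.0841 + 0.0324 + 0.0324 + 0.0225 = 0.1946
Σp_2ᵢ² = 0.12² + 0.16² + 0.13² + 0.21² + 0.16² + 0.22² = 0.0144 + 0.0256 + 0.0169 + 0.0441 + 0.0256 + 0.0484 = 0.1750
O = 0.1669 / √(0.1946 × 0.1750) = 0.1669 / 0.18454 = 0.9044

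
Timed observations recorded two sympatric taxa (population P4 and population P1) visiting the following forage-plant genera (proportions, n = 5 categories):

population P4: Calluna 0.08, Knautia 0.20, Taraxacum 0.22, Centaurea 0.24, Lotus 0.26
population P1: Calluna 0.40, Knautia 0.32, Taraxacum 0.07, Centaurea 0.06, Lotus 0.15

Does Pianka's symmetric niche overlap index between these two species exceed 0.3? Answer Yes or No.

Σ p₁ᵢp₂ᵢ = 0.0320 + 0.0640 + 0.0154 + 0.0144 + 0.0390 = 0.1648
Σp_1ᵢ² = 0.08² + 0.20² + 0.22² + 0.24² + 0.26² = 0.0064 + 0.0400 + 0.0484 + 0.0576 + 0.0676 = 0.2200
Σp_2ᵢ² = 0.40² + 0.32² + 0.07² + 0.06² + 0.15² = 0.1600 + 0.1024 + 0.0049 + 0.0036 + 0.0225 = 0.2934
O = 0.1648 / √(0.2200 × 0.2934) = 0.1648 / 0.25406 = 0.6487
O = 0.6487 > 0.3 → Yes.

Yes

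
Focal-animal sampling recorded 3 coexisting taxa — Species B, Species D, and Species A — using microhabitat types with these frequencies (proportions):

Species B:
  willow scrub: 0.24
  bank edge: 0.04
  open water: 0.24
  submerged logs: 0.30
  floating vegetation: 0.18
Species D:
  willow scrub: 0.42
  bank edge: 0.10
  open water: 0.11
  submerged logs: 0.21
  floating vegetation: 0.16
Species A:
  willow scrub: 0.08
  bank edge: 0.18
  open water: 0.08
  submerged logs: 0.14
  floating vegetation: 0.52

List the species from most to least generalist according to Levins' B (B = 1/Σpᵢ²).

Σp_Bᵢ² = 0.24² + 0.04² + 0.24² + 0.30² + 0.18² = 0.0576 + 0.0016 + 0.0576 + 0.0900 + 0.0324 = 0.2392
B_B = 1 / 0.2392 = 4.1806
Σp_Dᵢ² = 0.42² + 0.10² + 0.11² + 0.21² + 0.16² = 0.1764 + 0.0100 + 0.0121 + 0.0441 + 0.0256 = 0.2682
B_D = 1 / 0.2682 = 3.7286
Σp_Aᵢ² = 0.08² + 0.18² + 0.08² + 0.14² + 0.52² = 0.0064 + 0.0324 + 0.0064 + 0.0196 + 0.2704 = 0.3352
B_A = 1 / 0.3352 = 2.9833
Ranking by B (broadest → narrowest): Species B (4.18) > Species D (3.73) > Species A (2.98)

Species B > Species D > Species A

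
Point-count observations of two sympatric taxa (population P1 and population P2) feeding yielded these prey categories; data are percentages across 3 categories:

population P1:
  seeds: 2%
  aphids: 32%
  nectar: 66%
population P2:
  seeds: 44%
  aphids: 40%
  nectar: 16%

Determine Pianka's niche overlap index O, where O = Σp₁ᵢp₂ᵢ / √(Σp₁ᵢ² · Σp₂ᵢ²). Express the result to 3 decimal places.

0.536

Convert percentages to proportions (divide by 100).
Σ p₁ᵢp₂ᵢ = 0.0088 + 0.1280 + 0.1056 = 0.2424
Σp_1ᵢ² = 0.02² + 0.32² + 0.66² = 0.0004 + 0.1024 + 0.4356 = 0.5384
Σp_2ᵢ² = 0.44² + 0.40² + 0.16² = 0.1936 + 0.1600 + 0.0256 = 0.3792
O = 0.2424 / √(0.5384 × 0.3792) = 0.2424 / 0.451842 = 0.53647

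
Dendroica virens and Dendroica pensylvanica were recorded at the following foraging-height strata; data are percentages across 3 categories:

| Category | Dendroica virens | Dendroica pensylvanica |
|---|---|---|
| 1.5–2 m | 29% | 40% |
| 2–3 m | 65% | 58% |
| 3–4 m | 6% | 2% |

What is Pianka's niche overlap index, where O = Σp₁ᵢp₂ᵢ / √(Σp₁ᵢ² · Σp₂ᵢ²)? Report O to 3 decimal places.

0.982

Convert percentages to proportions (divide by 100).
Σ p₁ᵢp₂ᵢ = 0.1160 + 0.3770 + 0.0012 = 0.4942
Σp_1ᵢ² = 0.29² + 0.65² + 0.06² = 0.0841 + 0.4225 + 0.0036 = 0.5102
Σp_2ᵢ² = 0.40² + 0.58² + 0.02² = 0.1600 + 0.3364 + 0.0004 = 0.4968
O = 0.4942 / √(0.5102 × 0.4968) = 0.4942 / 0.503455 = 0.98162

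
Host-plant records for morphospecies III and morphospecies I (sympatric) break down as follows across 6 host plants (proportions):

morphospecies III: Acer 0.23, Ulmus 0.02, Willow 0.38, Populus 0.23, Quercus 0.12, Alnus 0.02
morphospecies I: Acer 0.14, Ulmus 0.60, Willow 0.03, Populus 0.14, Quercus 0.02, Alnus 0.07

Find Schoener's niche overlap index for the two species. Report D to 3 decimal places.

0.370

Σ|p₁ᵢ − p₂ᵢ| = 0.09 + 0.58 + 0.35 + 0.09 + 0.10 + 0.05 = 1.26
D = 1 − ½ × 1.26 = 1 − 0.630 = 0.37000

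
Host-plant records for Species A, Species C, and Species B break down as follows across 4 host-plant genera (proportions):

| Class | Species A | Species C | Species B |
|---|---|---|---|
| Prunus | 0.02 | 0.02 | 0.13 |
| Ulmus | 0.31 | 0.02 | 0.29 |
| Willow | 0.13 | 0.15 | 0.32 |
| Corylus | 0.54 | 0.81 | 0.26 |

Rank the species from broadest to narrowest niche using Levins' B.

Species B > Species A > Species C

Σp_Aᵢ² = 0.02² + 0.31² + 0.13² + 0.54² = 0.0004 + 0.0961 + 0.0169 + 0.2916 = 0.4050
B_A = 1 / 0.4050 = 2.4691
Σp_Cᵢ² = 0.02² + 0.02² + 0.15² + 0.81² = 0.0004 + 0.0004 + 0.0225 + 0.6561 = 0.6794
B_C = 1 / 0.6794 = 1.4719
Σp_Bᵢ² = 0.13² + 0.29² + 0.32² + 0.26² = 0.0169 + 0.0841 + 0.1024 + 0.0676 = 0.2710
B_B = 1 / 0.2710 = 3.6900
Ranking by B (broadest → narrowest): Species B (3.69) > Species A (2.47) > Species C (1.47)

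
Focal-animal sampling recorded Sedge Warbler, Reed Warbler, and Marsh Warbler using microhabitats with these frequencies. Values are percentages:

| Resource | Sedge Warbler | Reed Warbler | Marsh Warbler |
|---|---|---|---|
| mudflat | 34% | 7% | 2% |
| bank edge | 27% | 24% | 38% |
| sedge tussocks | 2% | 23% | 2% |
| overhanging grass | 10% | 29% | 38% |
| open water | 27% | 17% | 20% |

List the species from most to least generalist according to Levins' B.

Reed Warbler > Sedge Warbler > Marsh Warbler

Convert percentages to proportions (divide by 100).
Σp_Sedgᵢ² = 0.34² + 0.27² + 0.02² + 0.10² + 0.27² = 0.1156 + 0.0729 + 0.0004 + 0.0100 + 0.0729 = 0.2718
B_Sedg = 1 / 0.2718 = 3.6792
Σp_Reedᵢ² = 0.07² + 0.24² + 0.23² + 0.29² + 0.17² = 0.0049 + 0.0576 + 0.0529 + 0.0841 + 0.0289 = 0.2284
B_Reed = 1 / 0.2284 = 4.3783
Σp_Marsᵢ² = 0.02² + 0.38² + 0.02² + 0.38² + 0.20² = 0.0004 + 0.1444 + 0.0004 + 0.1444 + 0.0400 = 0.3296
B_Mars = 1 / 0.3296 = 3.0340
Ranking by B (broadest → narrowest): Reed Warbler (4.38) > Sedge Warbler (3.68) > Marsh Warbler (3.03)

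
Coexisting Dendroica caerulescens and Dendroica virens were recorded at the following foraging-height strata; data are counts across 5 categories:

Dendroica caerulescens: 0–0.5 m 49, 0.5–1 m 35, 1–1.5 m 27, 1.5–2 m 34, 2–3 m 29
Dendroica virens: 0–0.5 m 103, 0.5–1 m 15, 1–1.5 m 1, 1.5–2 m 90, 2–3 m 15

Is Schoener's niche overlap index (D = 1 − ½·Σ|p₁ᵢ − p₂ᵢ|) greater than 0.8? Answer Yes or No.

Proportions for Dendroica caerulescens (n=174): 49/174=0.2816, 35/174=0.2011, 27/174=0.1552, 34/174=0.1954, 29/174=0.1667
Proportions for Dendroica virens (n=224): 103/224=0.4598, 15/224=0.0670, 1/224=0.0045, 90/224=0.4018, 15/224=0.0670
Σ|p₁ᵢ − p₂ᵢ| = 0.1782 + 0.1341 + 0.1507 + 0.2064 + 0.0997 = 0.7691
D = 1 − ½ × 0.7691 = 1 − 0.38455 = 0.61545
D = 0.61545 < 0.8 → No.

No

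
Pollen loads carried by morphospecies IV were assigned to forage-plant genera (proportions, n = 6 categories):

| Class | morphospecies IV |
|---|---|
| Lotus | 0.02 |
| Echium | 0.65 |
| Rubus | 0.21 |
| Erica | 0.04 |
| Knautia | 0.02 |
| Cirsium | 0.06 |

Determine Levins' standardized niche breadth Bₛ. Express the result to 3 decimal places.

0.223

Σpᵢ² = 0.02² + 0.65² + 0.21² + 0.04² + 0.02² + 0.06² = 0.0004 + 0.4225 + 0.0441 + 0.0016 + 0.0004 + 0.0036 = 0.4726
B = 1 / 0.4726 = 2.11595
Bₛ = (B − 1)/(n − 1) = (2.11595 − 1)/(6 − 1) = 1.11595/5 = 0.22319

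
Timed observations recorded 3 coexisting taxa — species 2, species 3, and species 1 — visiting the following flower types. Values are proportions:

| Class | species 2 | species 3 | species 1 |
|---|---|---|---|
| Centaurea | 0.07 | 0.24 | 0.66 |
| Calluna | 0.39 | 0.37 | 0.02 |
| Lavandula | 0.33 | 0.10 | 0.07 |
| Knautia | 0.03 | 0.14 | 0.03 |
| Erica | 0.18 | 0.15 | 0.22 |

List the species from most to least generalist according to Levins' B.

Σp_2ᵢ² = 0.07² + 0.39² + 0.33² + 0.03² + 0.18² = 0.0049 + 0.1521 + 0.1089 + 0.0009 + 0.0324 = 0.2992
B_2 = 1 / 0.2992 = 3.3422
Σp_3ᵢ² = 0.24² + 0.37² + 0.10² + 0.14² + 0.15² = 0.0576 + 0.1369 + 0.0100 + 0.0196 + 0.0225 = 0.2466
B_3 = 1 / 0.2466 = 4.0552
Σp_1ᵢ² = 0.66² + 0.02² + 0.07² + 0.03² + 0.22² = 0.4356 + 0.0004 + 0.0049 + 0.0009 + 0.0484 = 0.4902
B_1 = 1 / 0.4902 = 2.0400
Ranking by B (broadest → narrowest): species 3 (4.06) > species 2 (3.34) > species 1 (2.04)

species 3 > species 2 > species 1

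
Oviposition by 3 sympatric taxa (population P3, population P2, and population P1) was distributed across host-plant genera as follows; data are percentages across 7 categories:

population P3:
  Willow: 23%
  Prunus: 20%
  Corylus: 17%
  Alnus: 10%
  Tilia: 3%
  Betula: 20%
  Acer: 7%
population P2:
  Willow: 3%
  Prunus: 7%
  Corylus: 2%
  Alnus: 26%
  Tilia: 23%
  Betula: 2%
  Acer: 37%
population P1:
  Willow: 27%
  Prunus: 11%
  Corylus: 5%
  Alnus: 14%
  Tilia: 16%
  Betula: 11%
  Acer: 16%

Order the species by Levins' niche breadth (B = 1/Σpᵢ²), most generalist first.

population P1 > population P3 > population P2

Convert percentages to proportions (divide by 100).
Σp_P3ᵢ² = 0.23² + 0.20² + 0.17² + 0.10² + 0.03² + 0.20² + 0.07² = 0.0529 + 0.0400 + 0.0289 + 0.0100 + 0.0009 + 0.0400 + 0.0049 = 0.1776
B_P3 = 1 / 0.1776 = 5.6306
Σp_P2ᵢ² = 0.03² + 0.07² + 0.02² + 0.26² + 0.23² + 0.02² + 0.37² = 0.0009 + 0.0049 + 0.0004 + 0.0676 + 0.0529 + 0.0004 + 0.1369 = 0.2640
B_P2 = 1 / 0.2640 = 3.7879
Σp_P1ᵢ² = 0.27² + 0.11² + 0.05² + 0.14² + 0.16² + 0.11² + 0.16² = 0.0729 + 0.0121 + 0.0025 + 0.0196 + 0.0256 + 0.0121 + 0.0256 = 0.1704
B_P1 = 1 / 0.1704 = 5.8685
Ranking by B (broadest → narrowest): population P1 (5.87) > population P3 (5.63) > population P2 (3.79)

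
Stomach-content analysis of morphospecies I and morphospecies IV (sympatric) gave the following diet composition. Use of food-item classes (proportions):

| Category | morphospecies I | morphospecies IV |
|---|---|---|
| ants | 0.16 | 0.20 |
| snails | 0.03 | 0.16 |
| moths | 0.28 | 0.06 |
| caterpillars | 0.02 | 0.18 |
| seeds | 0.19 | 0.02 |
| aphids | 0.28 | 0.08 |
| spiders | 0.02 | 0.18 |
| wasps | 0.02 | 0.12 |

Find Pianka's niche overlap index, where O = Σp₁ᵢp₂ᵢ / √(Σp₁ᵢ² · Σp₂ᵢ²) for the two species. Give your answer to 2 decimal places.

0.48

Σ p₁ᵢp₂ᵢ = 0.0320 + 0.0048 + 0.0168 + 0.0036 + 0.0038 + 0.0224 + 0.0036 + 0.0024 = 0.0894
Σp_1ᵢ² = 0.16² + 0.03² + 0.28² + 0.02² + 0.19² + 0.28² + 0.02² + 0.02² = 0.0256 + 0.0009 + 0.0784 + 0.0004 + 0.0361 + 0.0784 + 0.0004 + 0.0004 = 0.2206
Σp_2ᵢ² = 0.20² + 0.16² + 0.06² + 0.18² + 0.02² + 0.08² + 0.18² + 0.12² = 0.0400 + 0.0256 + 0.0036 + 0.0324 + 0.0004 + 0.0064 + 0.0324 + 0.0144 = 0.1552
O = 0.0894 / √(0.2206 × 0.1552) = 0.0894 / 0.18503 = 0.4832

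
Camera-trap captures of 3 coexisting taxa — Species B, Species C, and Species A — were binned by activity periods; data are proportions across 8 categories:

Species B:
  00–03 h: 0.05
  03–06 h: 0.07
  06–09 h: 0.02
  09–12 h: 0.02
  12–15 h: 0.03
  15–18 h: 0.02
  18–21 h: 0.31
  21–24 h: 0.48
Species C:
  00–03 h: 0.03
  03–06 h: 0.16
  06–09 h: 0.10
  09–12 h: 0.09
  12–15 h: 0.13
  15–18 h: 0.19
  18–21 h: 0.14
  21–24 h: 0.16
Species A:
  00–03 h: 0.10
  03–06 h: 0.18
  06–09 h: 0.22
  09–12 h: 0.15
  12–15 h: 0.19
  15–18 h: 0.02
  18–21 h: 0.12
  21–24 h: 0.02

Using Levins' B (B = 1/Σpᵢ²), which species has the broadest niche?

Species C

Σp_Bᵢ² = 0.05² + 0.07² + 0.02² + 0.02² + 0.03² + 0.02² + 0.31² + 0.48² = 0.0025 + 0.0049 + 0.0004 + 0.0004 + 0.0009 + 0.0004 + 0.0961 + 0.2304 = 0.3360
B_B = 1 / 0.3360 = 2.9762
Σp_Cᵢ² = 0.03² + 0.16² + 0.10² + 0.09² + 0.13² + 0.19² + 0.14² + 0.16² = 0.0009 + 0.0256 + 0.0100 + 0.0081 + 0.0169 + 0.0361 + 0.0196 + 0.0256 = 0.1428
B_C = 1 / 0.1428 = 7.0028
Σp_Aᵢ² = 0.10² + 0.18² + 0.22² + 0.15² + 0.19² + 0.02² + 0.12² + 0.02² = 0.0100 + 0.0324 + 0.0484 + 0.0225 + 0.0361 + 0.0004 + 0.0144 + 0.0004 = 0.1646
B_A = 1 / 0.1646 = 6.0753
Highest B → broadest niche (most generalist): Species C (B = 7.00).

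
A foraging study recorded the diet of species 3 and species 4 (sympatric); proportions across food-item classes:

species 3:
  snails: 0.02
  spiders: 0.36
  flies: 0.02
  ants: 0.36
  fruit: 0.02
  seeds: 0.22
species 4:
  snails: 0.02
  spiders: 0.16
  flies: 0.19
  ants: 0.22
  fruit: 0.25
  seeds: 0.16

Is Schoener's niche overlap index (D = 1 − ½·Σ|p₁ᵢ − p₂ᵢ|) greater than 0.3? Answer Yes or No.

Σ|p₁ᵢ − p₂ᵢ| = 0.00 + 0.20 + 0.17 + 0.14 + 0.23 + 0.06 = 0.80
D = 1 − ½ × 0.80 = 1 − 0.400 = 0.6000
D = 0.6000 > 0.3 → Yes.

Yes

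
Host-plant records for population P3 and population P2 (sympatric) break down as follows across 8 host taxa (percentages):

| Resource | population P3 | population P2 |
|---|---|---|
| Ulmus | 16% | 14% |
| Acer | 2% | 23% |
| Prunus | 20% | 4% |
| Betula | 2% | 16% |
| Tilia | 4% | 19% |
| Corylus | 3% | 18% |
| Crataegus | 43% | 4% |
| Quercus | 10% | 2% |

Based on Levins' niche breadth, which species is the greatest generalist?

Convert percentages to proportions (divide by 100).
Σp_P3ᵢ² = 0.16² + 0.02² + 0.20² + 0.02² + 0.04² + 0.03² + 0.43² + 0.10² = 0.0256 + 0.0004 + 0.0400 + 0.0004 + 0.0016 + 0.0009 + 0.1849 + 0.0100 = 0.2638
B_P3 = 1 / 0.2638 = 3.7908
Σp_P2ᵢ² = 0.14² + 0.23² + 0.04² + 0.16² + 0.19² + 0.18² + 0.04² + 0.02² = 0.0196 + 0.0529 + 0.0016 + 0.0256 + 0.0361 + 0.0324 + 0.0016 + 0.0004 = 0.1702
B_P2 = 1 / 0.1702 = 5.8754
Highest B → broadest niche (most generalist): population P2 (B = 5.88).

population P2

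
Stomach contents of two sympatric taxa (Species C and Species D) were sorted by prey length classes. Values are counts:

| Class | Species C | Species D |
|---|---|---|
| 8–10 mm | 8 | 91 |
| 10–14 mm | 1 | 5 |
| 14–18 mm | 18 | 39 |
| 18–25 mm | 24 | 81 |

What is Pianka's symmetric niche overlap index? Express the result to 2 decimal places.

0.85

Proportions for Species C (n=51): 8/51=0.1569, 1/51=0.0196, 18/51=0.3529, 24/51=0.4706
Proportions for Species D (n=216): 91/216=0.4213, 5/216=0.0231, 39/216=0.1806, 81/216=0.3750
Σ p₁ᵢp₂ᵢ = 0.066102 + 0.000453 + 0.063734 + 0.176475 = 0.306764
Σp_1ᵢ² = 0.1569² + 0.0196² + 0.3529² + 0.4706² = 0.024618 + 0.000384 + 0.124538 + 0.221464 = 0.371004
Σp_2ᵢ² = 0.4213² + 0.0231² + 0.1806² + 0.3750² = 0.177494 + 0.000534 + 0.032616 + 0.140625 = 0.351269
O = 0.306764 / √(0.371004 × 0.351269) = 0.306764 / 0.3610017 = 0.8498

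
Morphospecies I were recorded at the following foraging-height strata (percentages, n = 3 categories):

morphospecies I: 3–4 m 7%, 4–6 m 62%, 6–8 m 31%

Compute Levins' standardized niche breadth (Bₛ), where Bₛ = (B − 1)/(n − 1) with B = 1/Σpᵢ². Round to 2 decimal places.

0.53

Convert percentages to proportions (divide by 100).
Σpᵢ² = 0.07² + 0.62² + 0.31² = 0.0049 + 0.3844 + 0.0961 = 0.4854
B = 1 / 0.4854 = 2.0602
Bₛ = (B − 1)/(n − 1) = (2.0602 − 1)/(3 − 1) = 1.0602/2 = 0.5301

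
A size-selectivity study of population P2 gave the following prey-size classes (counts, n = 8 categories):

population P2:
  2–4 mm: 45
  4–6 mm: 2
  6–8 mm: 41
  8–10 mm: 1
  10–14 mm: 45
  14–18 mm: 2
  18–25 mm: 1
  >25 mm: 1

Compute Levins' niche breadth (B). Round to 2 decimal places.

Proportions for population P2 (n=138): 45/138=0.3261, 2/138=0.0145, 41/138=0.2971, 1/138=0.0072, 45/138=0.3261, 2/138=0.0145, 1/138=0.0072, 1/138=0.0072
Σpᵢ² = 0.3261² + 0.0145² + 0.2971² + 0.0072² + 0.3261² + 0.0145² + 0.0072² + 0.0072² = 0.106341 + 0.000210 + 0.088268 + 0.000052 + 0.106341 + 0.000210 + 0.000052 + 0.000052 = 0.301526
B = 1 / 0.301526 = 3.3165

3.32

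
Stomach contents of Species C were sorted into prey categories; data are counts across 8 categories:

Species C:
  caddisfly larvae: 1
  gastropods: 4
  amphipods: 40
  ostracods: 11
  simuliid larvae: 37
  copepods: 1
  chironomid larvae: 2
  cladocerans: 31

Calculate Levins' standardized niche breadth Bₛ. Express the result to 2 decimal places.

0.42

Proportions for Species C (n=127): 1/127=0.0079, 4/127=0.0315, 40/127=0.3150, 11/127=0.0866, 37/127=0.2913, 1/127=0.0079, 2/127=0.0157, 31/127=0.2441
Σpᵢ² = 0.0079² + 0.0315² + 0.3150² + 0.0866² + 0.2913² + 0.0079² + 0.0157² + 0.2441² = 0.000062 + 0.000992 + 0.099225 + 0.007500 + 0.084856 + 0.000062 + 0.000246 + 0.059585 = 0.252528
B = 1 / 0.252528 = 3.9600
Bₛ = (B − 1)/(n − 1) = (3.9600 − 1)/(8 − 1) = 2.9600/7 = 0.4229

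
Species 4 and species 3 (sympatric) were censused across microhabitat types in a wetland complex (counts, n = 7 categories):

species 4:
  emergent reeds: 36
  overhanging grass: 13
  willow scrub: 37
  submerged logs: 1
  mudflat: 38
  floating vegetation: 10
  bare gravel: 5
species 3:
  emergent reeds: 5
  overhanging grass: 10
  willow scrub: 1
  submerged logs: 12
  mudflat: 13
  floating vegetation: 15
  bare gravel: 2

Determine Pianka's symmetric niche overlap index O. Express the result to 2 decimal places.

Proportions for species 4 (n=140): 36/140=0.2571, 13/140=0.0929, 37/140=0.2643, 1/140=0.0071, 38/140=0.2714, 10/140=0.0714, 5/140=0.0357
Proportions for species 3 (n=58): 5/58=0.0862, 10/58=0.1724, 1/58=0.0172, 12/58=0.2069, 13/58=0.2241, 15/58=0.2586, 2/58=0.0345
Σ p₁ᵢp₂ᵢ = 0.022162 + 0.016016 + 0.004546 + 0.001469 + 0.060821 + 0.018464 + 0.001232 = 0.124710
Σp_1ᵢ² = 0.2571² + 0.0929² + 0.2643² + 0.0071² + 0.2714² + 0.0714² + 0.0357² = 0.066100 + 0.008630 + 0.069854 + 0.000050 + 0.073658 + 0.005098 + 0.001274 = 0.224664
Σp_2ᵢ² = 0.0862² + 0.1724² + 0.0172² + 0.2069² + 0.2241² + 0.2586² + 0.0345² = 0.007430 + 0.029722 + 0.000296 + 0.042808 + 0.050221 + 0.066874 + 0.001190 = 0.198541
O = 0.124710 / √(0.224664 × 0.198541) = 0.124710 / 0.2111990 = 0.5905

0.59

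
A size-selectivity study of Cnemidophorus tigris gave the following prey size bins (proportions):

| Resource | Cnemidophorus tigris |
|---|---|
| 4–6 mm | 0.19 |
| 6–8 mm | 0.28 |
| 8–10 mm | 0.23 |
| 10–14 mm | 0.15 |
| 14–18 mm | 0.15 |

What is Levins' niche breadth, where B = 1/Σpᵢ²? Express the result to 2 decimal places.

4.71

Σpᵢ² = 0.19² + 0.28² + 0.23² + 0.15² + 0.15² = 0.0361 + 0.0784 + 0.0529 + 0.0225 + 0.0225 = 0.2124
B = 1 / 0.2124 = 4.7081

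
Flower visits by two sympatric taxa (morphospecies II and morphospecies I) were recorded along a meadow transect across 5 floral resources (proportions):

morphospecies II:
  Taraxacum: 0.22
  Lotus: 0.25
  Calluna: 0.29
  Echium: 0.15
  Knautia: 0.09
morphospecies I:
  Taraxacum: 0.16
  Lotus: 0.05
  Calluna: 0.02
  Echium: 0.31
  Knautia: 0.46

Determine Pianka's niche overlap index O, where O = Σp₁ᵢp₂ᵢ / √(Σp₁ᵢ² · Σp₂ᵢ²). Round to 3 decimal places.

Σ p₁ᵢp₂ᵢ = 0.0352 + 0.0125 + 0.0058 + 0.0465 + 0.0414 = 0.1414
Σp_1ᵢ² = 0.22² + 0.25² + 0.29² + 0.15² + 0.09² = 0.0484 + 0.0625 + 0.0841 + 0.0225 + 0.0081 = 0.2256
Σp_2ᵢ² = 0.16² + 0.05² + 0.02² + 0.31² + 0.46² = 0.0256 + 0.0025 + 0.0004 + 0.0961 + 0.2116 = 0.3362
O = 0.1414 / √(0.2256 × 0.3362) = 0.1414 / 0.275403 = 0.51343

0.513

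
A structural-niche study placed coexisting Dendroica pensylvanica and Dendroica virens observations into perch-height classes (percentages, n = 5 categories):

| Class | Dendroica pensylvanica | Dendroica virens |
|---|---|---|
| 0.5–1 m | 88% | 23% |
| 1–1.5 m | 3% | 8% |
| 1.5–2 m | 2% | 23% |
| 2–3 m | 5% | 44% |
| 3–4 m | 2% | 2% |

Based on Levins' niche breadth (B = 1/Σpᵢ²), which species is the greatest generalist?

Dendroica virens

Convert percentages to proportions (divide by 100).
Σp_pensᵢ² = 0.88² + 0.03² + 0.02² + 0.05² + 0.02² = 0.7744 + 0.0009 + 0.0004 + 0.0025 + 0.0004 = 0.7786
B_pens = 1 / 0.7786 = 1.2844
Σp_vireᵢ² = 0.23² + 0.08² + 0.23² + 0.44² + 0.02² = 0.0529 + 0.0064 + 0.0529 + 0.1936 + 0.0004 = 0.3062
B_vire = 1 / 0.3062 = 3.2658
Highest B → broadest niche (most generalist): Dendroica virens (B = 3.27).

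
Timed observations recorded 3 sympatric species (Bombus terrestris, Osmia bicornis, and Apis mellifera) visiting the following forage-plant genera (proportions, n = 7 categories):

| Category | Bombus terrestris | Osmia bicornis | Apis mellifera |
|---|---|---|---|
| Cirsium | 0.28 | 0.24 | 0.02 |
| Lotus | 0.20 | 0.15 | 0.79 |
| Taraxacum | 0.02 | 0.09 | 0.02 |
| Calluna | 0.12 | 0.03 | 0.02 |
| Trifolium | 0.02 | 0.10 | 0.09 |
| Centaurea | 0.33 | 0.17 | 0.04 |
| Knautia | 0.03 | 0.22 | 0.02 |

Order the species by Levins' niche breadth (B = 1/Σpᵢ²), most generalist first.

Σp_terrᵢ² = 0.28² + 0.20² + 0.02² + 0.12² + 0.02² + 0.33² + 0.03² = 0.0784 + 0.0400 + 0.0004 + 0.0144 + 0.0004 + 0.1089 + 0.0009 = 0.2434
B_terr = 1 / 0.2434 = 4.1085
Σp_bicoᵢ² = 0.24² + 0.15² + 0.09² + 0.03² + 0.10² + 0.17² + 0.22² = 0.0576 + 0.0225 + 0.0081 + 0.0009 + 0.0100 + 0.0289 + 0.0484 = 0.1764
B_bico = 1 / 0.1764 = 5.6689
Σp_mellᵢ² = 0.02² + 0.79² + 0.02² + 0.02² + 0.09² + 0.04² + 0.02² = 0.0004 + 0.6241 + 0.0004 + 0.0004 + 0.0081 + 0.0016 + 0.0004 = 0.6354
B_mell = 1 / 0.6354 = 1.5738
Ranking by B (broadest → narrowest): Osmia bicornis (5.67) > Bombus terrestris (4.11) > Apis mellifera (1.57)

Osmia bicornis > Bombus terrestris > Apis mellifera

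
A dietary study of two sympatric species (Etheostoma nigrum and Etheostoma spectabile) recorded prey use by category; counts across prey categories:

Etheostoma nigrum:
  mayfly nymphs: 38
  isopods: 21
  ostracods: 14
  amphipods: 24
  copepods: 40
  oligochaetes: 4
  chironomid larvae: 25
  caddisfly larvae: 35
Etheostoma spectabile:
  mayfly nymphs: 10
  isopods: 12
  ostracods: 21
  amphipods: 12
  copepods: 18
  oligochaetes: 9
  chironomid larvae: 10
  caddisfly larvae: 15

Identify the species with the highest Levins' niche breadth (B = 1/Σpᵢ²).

Etheostoma spectabile

Proportions for Etheostoma nigrum (n=201): 38/201=0.1891, 21/201=0.1045, 14/201=0.0697, 24/201=0.1194, 40/201=0.1990, 4/201=0.0199, 25/201=0.1244, 35/201=0.1741
Proportions for Etheostoma spectabile (n=107): 10/107=0.0935, 12/107=0.1121, 21/107=0.1963, 12/107=0.1121, 18/107=0.1682, 9/107=0.0841, 10/107=0.0935, 15/107=0.1402
Σp_nigrᵢ² = 0.1891² + 0.1045² + 0.0697² + 0.1194² + 0.1990² + 0.0199² + 0.1244² + 0.1741² = 0.035759 + 0.010920 + 0.004858 + 0.014256 + 0.039601 + 0.000396 + 0.015475 + 0.030311 = 0.151576
B_nigr = 1 / 0.151576 = 6.5974
Σp_specᵢ² = 0.0935² + 0.1121² + 0.1963² + 0.1121² + 0.1682² + 0.0841² + 0.0935² + 0.1402² = 0.008742 + 0.012566 + 0.038534 + 0.012566 + 0.028291 + 0.007073 + 0.008742 + 0.019656 = 0.136170
B_spec = 1 / 0.136170 = 7.3438
Highest B → broadest niche (most generalist): Etheostoma spectabile (B = 7.34).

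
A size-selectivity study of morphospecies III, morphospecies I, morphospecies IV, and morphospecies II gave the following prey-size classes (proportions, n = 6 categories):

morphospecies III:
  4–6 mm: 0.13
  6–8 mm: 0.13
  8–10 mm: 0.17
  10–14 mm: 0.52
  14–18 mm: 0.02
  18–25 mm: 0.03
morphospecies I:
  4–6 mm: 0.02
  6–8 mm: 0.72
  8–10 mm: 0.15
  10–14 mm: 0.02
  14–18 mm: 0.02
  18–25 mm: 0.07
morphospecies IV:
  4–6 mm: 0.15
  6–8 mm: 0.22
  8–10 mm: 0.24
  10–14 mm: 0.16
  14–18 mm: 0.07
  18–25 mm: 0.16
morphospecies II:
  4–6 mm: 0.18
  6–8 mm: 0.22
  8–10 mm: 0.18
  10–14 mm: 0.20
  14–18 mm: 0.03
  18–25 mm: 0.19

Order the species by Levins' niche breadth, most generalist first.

Σp_IIIᵢ² = 0.13² + 0.13² + 0.17² + 0.52² + 0.02² + 0.03² = 0.0169 + 0.0169 + 0.0289 + 0.2704 + 0.0004 + 0.0009 = 0.3344
B_III = 1 / 0.3344 = 2.9904
Σp_Iᵢ² = 0.02² + 0.72² + 0.15² + 0.02² + 0.02² + 0.07² = 0.0004 + 0.5184 + 0.0225 + 0.0004 + 0.0004 + 0.0049 = 0.5470
B_I = 1 / 0.5470 = 1.8282
Σp_IVᵢ² = 0.15² + 0.22² + 0.24² + 0.16² + 0.07² + 0.16² = 0.0225 + 0.0484 + 0.0576 + 0.0256 + 0.0049 + 0.0256 = 0.1846
B_IV = 1 / 0.1846 = 5.4171
Σp_IIᵢ² = 0.18² + 0.22² + 0.18² + 0.20² + 0.03² + 0.19² = 0.0324 + 0.0484 + 0.0324 + 0.0400 + 0.0009 + 0.0361 = 0.1902
B_II = 1 / 0.1902 = 5.2576
Ranking by B (broadest → narrowest): morphospecies IV (5.42) > morphospecies II (5.26) > morphospecies III (2.99) > morphospecies I (1.83)

morphospecies IV > morphospecies II > morphospecies III > morphospecies I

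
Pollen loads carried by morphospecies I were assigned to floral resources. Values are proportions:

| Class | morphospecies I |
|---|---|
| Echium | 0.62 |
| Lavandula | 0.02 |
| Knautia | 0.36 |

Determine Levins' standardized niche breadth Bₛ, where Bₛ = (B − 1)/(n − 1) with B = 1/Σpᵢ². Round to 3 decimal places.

Σpᵢ² = 0.62² + 0.02² + 0.36² = 0.3844 + 0.0004 + 0.1296 = 0.5144
B = 1 / 0.5144 = 1.94401
Bₛ = (B − 1)/(n − 1) = (1.94401 − 1)/(3 − 1) = 0.94401/2 = 0.47201

0.472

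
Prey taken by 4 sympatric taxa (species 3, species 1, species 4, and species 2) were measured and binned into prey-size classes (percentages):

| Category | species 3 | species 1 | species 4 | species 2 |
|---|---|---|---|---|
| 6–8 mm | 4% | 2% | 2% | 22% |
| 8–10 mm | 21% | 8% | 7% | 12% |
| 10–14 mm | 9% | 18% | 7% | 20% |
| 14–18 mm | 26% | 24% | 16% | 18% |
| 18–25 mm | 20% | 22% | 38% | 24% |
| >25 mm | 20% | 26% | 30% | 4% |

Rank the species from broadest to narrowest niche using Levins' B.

species 2 > species 3 > species 1 > species 4

Convert percentages to proportions (divide by 100).
Σp_3ᵢ² = 0.04² + 0.21² + 0.09² + 0.26² + 0.20² + 0.20² = 0.0016 + 0.0441 + 0.0081 + 0.0676 + 0.0400 + 0.0400 = 0.2014
B_3 = 1 / 0.2014 = 4.9652
Σp_1ᵢ² = 0.02² + 0.08² + 0.18² + 0.24² + 0.22² + 0.26² = 0.0004 + 0.0064 + 0.0324 + 0.0576 + 0.0484 + 0.0676 = 0.2128
B_1 = 1 / 0.2128 = 4.6992
Σp_4ᵢ² = 0.02² + 0.07² + 0.07² + 0.16² + 0.38² + 0.30² = 0.0004 + 0.0049 + 0.0049 + 0.0256 + 0.1444 + 0.0900 = 0.2702
B_4 = 1 / 0.2702 = 3.7010
Σp_2ᵢ² = 0.22² + 0.12² + 0.20² + 0.18² + 0.24² + 0.04² = 0.0484 + 0.0144 + 0.0400 + 0.0324 + 0.0576 + 0.0016 = 0.1944
B_2 = 1 / 0.1944 = 5.1440
Ranking by B (broadest → narrowest): species 2 (5.14) > species 3 (4.97) > species 1 (4.70) > species 4 (3.70)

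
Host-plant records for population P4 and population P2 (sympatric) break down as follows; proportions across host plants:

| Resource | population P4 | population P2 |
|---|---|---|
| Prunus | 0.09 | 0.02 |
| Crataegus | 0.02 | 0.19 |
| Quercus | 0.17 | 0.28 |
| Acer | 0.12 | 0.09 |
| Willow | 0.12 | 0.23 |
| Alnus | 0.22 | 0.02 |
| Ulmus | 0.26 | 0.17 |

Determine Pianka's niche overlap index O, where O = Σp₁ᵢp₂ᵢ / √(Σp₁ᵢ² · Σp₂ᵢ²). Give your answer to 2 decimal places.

Σ p₁ᵢp₂ᵢ = 0.0018 + 0.0038 + 0.0476 + 0.0108 + 0.0276 + 0.0044 + 0.0442 = 0.1402
Σp_1ᵢ² = 0.09² + 0.02² + 0.17² + 0.12² + 0.12² + 0.22² + 0.26² = 0.0081 + 0.0004 + 0.0289 + 0.0144 + 0.0144 + 0.0484 + 0.0676 = 0.1822
Σp_2ᵢ² = 0.02² + 0.19² + 0.28² + 0.09² + 0.23² + 0.02² + 0.17² = 0.0004 + 0.0361 + 0.0784 + 0.0081 + 0.0529 + 0.0004 + 0.0289 = 0.2052
O = 0.1402 / √(0.1822 × 0.2052) = 0.1402 / 0.19336 = 0.7251

0.73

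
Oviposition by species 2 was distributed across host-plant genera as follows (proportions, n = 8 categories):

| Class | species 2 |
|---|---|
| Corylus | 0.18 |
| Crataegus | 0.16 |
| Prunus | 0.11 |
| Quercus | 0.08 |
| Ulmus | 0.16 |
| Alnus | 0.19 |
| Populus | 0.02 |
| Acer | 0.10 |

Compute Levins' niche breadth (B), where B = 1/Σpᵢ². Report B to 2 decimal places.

Σpᵢ² = 0.18² + 0.16² + 0.11² + 0.08² + 0.16² + 0.19² + 0.02² + 0.10² = 0.0324 + 0.0256 + 0.0121 + 0.0064 + 0.0256 + 0.0361 + 0.0004 + 0.0100 = 0.1486
B = 1 / 0.1486 = 6.7295

6.73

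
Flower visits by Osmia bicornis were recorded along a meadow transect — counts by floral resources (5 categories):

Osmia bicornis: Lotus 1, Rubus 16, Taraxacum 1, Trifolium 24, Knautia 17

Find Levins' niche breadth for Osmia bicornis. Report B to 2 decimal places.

3.10

Proportions for Osmia bicornis (n=59): 1/59=0.0169, 16/59=0.2712, 1/59=0.0169, 24/59=0.4068, 17/59=0.2881
Σpᵢ² = 0.0169² + 0.2712² + 0.0169² + 0.4068² + 0.2881² = 0.000286 + 0.073549 + 0.000286 + 0.165486 + 0.083002 = 0.322609
B = 1 / 0.322609 = 3.0997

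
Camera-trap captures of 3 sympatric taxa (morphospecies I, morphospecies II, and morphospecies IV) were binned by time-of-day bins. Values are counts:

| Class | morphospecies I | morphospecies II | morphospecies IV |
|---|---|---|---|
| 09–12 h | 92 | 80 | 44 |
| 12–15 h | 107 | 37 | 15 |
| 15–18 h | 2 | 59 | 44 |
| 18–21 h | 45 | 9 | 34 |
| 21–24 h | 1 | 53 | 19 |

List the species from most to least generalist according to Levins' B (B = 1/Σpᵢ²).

Proportions for morphospecies I (n=247): 92/247=0.3725, 107/247=0.4332, 2/247=0.0081, 45/247=0.1822, 1/247=0.0040
Proportions for morphospecies II (n=238): 80/238=0.3361, 37/238=0.1555, 59/238=0.2479, 9/238=0.0378, 53/238=0.2227
Proportions for morphospecies IV (n=156): 44/156=0.2821, 15/156=0.0962, 44/156=0.2821, 34/156=0.2179, 19/156=0.1218
Σp_Iᵢ² = 0.3725² + 0.4332² + 0.0081² + 0.1822² + 0.0040² = 0.138756 + 0.187662 + 0.000066 + 0.033197 + 0.000016 = 0.359697
B_I = 1 / 0.359697 = 2.7801
Σp_IIᵢ² = 0.3361² + 0.1555² + 0.2479² + 0.0378² + 0.2227² = 0.112963 + 0.024180 + 0.061454 + 0.001429 + 0.049595 = 0.249621
B_II = 1 / 0.249621 = 4.0061
Σp_IVᵢ² = 0.2821² + 0.0962² + 0.2821² + 0.2179² + 0.1218² = 0.079580 + 0.009254 + 0.079580 + 0.047480 + 0.014835 = 0.230729
B_IV = 1 / 0.230729 = 4.3341
Ranking by B (broadest → narrowest): morphospecies IV (4.33) > morphospecies II (4.01) > morphospecies I (2.78)

morphospecies IV > morphospecies II > morphospecies I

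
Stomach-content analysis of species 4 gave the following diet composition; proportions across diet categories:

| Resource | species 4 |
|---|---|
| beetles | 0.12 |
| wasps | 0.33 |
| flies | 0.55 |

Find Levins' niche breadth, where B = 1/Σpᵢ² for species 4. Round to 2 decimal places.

Σpᵢ² = 0.12² + 0.33² + 0.55² = 0.0144 + 0.1089 + 0.3025 = 0.4258
B = 1 / 0.4258 = 2.3485

2.35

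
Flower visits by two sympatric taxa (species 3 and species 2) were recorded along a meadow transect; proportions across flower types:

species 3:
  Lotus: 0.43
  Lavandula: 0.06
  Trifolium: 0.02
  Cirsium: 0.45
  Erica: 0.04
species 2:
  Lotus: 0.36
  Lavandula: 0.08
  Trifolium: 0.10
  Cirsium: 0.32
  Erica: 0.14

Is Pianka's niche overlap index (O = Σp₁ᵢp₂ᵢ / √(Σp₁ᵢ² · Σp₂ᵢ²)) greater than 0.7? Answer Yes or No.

Σ p₁ᵢp₂ᵢ = 0.1548 + 0.0048 + 0.0020 + 0.1440 + 0.0056 = 0.3112
Σp_1ᵢ² = 0.43² + 0.06² + 0.02² + 0.45² + 0.04² = 0.1849 + 0.0036 + 0.0004 + 0.2025 + 0.0016 = 0.3930
Σp_2ᵢ² = 0.36² + 0.08² + 0.10² + 0.32² + 0.14² = 0.1296 + 0.0064 + 0.0100 + 0.1024 + 0.0196 = 0.2680
O = 0.3112 / √(0.3930 × 0.2680) = 0.3112 / 0.32454 = 0.9589
O = 0.9589 > 0.7 → Yes.

Yes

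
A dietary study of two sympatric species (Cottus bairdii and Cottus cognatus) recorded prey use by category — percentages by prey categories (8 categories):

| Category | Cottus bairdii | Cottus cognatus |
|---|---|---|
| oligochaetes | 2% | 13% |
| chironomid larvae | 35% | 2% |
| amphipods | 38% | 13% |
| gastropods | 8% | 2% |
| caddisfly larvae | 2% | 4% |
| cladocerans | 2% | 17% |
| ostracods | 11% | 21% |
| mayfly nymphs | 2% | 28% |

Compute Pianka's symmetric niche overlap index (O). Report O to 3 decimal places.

0.403

Convert percentages to proportions (divide by 100).
Σ p₁ᵢp₂ᵢ = 0.0026 + 0.0070 + 0.0494 + 0.0016 + 0.0008 + 0.0034 + 0.0231 + 0.0056 = 0.0935
Σp_1ᵢ² = 0.02² + 0.35² + 0.38² + 0.08² + 0.02² + 0.02² + 0.11² + 0.02² = 0.0004 + 0.1225 + 0.1444 + 0.0064 + 0.0004 + 0.0004 + 0.0121 + 0.0004 = 0.2870
Σp_2ᵢ² = 0.13² + 0.02² + 0.13² + 0.02² + 0.04² + 0.17² + 0.21² + 0.28² = 0.0169 + 0.0004 + 0.0169 + 0.0004 + 0.0016 + 0.0289 + 0.0441 + 0.0784 = 0.1876
O = 0.0935 / √(0.2870 × 0.1876) = 0.0935 / 0.232037 = 0.40295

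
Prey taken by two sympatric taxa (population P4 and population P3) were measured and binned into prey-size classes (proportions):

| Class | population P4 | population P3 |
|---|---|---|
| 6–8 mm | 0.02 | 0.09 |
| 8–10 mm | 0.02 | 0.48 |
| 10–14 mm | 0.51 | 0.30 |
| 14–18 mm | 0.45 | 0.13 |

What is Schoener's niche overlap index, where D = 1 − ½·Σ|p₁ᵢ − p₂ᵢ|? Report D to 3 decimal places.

Σ|p₁ᵢ − p₂ᵢ| = 0.07 + 0.46 + 0.21 + 0.32 = 1.06
D = 1 − ½ × 1.06 = 1 − 0.530 = 0.47000

0.470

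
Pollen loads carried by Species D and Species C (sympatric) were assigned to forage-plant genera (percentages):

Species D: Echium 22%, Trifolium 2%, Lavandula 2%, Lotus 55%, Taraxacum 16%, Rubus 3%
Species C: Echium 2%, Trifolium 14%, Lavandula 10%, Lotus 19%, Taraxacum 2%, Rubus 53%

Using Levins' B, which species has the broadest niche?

Species C

Convert percentages to proportions (divide by 100).
Σp_Dᵢ² = 0.22² + 0.02² + 0.02² + 0.55² + 0.16² + 0.03² = 0.0484 + 0.0004 + 0.0004 + 0.3025 + 0.0256 + 0.0009 = 0.3782
B_D = 1 / 0.3782 = 2.6441
Σp_Cᵢ² = 0.02² + 0.14² + 0.10² + 0.19² + 0.02² + 0.53² = 0.0004 + 0.0196 + 0.0100 + 0.0361 + 0.0004 + 0.2809 = 0.3474
B_C = 1 / 0.3474 = 2.8785
Highest B → broadest niche (most generalist): Species C (B = 2.88).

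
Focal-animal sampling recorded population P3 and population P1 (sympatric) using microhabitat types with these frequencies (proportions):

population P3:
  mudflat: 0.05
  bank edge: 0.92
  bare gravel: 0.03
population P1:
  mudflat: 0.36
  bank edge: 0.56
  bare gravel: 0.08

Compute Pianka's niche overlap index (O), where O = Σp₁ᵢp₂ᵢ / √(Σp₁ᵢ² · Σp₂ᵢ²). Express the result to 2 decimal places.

Σ p₁ᵢp₂ᵢ = 0.0180 + 0.5152 + 0.0024 = 0.5356
Σp_1ᵢ² = 0.05² + 0.92² + 0.03² = 0.0025 + 0.8464 + 0.0009 = 0.8498
Σp_2ᵢ² = 0.36² + 0.56² + 0.08² = 0.1296 + 0.3136 + 0.0064 = 0.4496
O = 0.5356 / √(0.8498 × 0.4496) = 0.5356 / 0.61812 = 0.8665

0.87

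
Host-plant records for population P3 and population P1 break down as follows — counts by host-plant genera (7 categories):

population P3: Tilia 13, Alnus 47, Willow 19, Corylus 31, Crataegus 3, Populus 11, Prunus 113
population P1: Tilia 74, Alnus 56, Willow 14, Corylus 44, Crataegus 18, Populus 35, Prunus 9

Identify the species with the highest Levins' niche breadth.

population P1

Proportions for population P3 (n=237): 13/237=0.0549, 47/237=0.1983, 19/237=0.0802, 31/237=0.1308, 3/237=0.0127, 11/237=0.0464, 113/237=0.4768
Proportions for population P1 (n=250): 74/250=0.2960, 56/250=0.2240, 14/250=0.0560, 44/250=0.1760, 18/250=0.0720, 35/250=0.1400, 9/250=0.0360
Σp_P3ᵢ² = 0.0549² + 0.1983² + 0.0802² + 0.1308² + 0.0127² + 0.0464² + 0.4768² = 0.003014 + 0.039323 + 0.006432 + 0.017109 + 0.000161 + 0.002153 + 0.227338 = 0.295530
B_P3 = 1 / 0.295530 = 3.3838
Σp_P1ᵢ² = 0.2960² + 0.2240² + 0.0560² + 0.1760² + 0.0720² + 0.1400² + 0.0360² = 0.087616 + 0.050176 + 0.003136 + 0.030976 + 0.005184 + 0.019600 + 0.001296 = 0.197984
B_P1 = 1 / 0.197984 = 5.0509
Highest B → broadest niche (most generalist): population P1 (B = 5.05).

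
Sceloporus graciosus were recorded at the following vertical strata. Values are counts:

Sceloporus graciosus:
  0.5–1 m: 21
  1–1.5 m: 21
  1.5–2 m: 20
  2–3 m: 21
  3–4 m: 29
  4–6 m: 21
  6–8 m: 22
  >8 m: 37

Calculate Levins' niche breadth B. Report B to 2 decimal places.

Proportions for Sceloporus graciosus (n=192): 21/192=0.1094, 21/192=0.1094, 20/192=0.1042, 21/192=0.1094, 29/192=0.1510, 21/192=0.1094, 22/192=0.1146, 37/192=0.1927
Σpᵢ² = 0.1094² + 0.1094² + 0.1042² + 0.1094² + 0.1510² + 0.1094² + 0.1146² + 0.1927² = 0.011968 + 0.011968 + 0.010858 + 0.011968 + 0.022801 + 0.011968 + 0.013133 + 0.037133 = 0.131797
B = 1 / 0.131797 = 7.5874

7.59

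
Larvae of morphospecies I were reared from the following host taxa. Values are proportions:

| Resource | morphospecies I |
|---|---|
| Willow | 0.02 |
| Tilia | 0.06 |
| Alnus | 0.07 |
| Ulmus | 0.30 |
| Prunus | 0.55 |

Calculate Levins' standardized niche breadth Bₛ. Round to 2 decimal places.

0.37

Σpᵢ² = 0.02² + 0.06² + 0.07² + 0.30² + 0.55² = 0.0004 + 0.0036 + 0.0049 + 0.0900 + 0.3025 = 0.4014
B = 1 / 0.4014 = 2.4913
Bₛ = (B − 1)/(n − 1) = (2.4913 − 1)/(5 − 1) = 1.4913/4 = 0.3728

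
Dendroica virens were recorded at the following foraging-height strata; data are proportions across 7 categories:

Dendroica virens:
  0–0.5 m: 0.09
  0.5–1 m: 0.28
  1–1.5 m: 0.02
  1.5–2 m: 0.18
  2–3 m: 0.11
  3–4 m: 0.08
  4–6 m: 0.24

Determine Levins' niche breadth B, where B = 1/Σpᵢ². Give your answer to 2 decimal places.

5.12

Σpᵢ² = 0.09² + 0.28² + 0.02² + 0.18² + 0.11² + 0.08² + 0.24² = 0.0081 + 0.0784 + 0.0004 + 0.0324 + 0.0121 + 0.0064 + 0.0576 = 0.1954
B = 1 / 0.1954 = 5.1177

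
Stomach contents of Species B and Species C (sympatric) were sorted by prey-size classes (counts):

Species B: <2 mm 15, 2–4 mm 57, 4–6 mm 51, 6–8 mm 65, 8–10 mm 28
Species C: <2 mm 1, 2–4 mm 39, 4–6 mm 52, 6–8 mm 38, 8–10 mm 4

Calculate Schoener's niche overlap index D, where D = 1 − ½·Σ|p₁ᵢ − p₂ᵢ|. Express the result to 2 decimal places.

Proportions for Species B (n=216): 15/216=0.0694, 57/216=0.2639, 51/216=0.2361, 65/216=0.3009, 28/216=0.1296
Proportions for Species C (n=134): 1/134=0.0075, 39/134=0.2910, 52/134=0.3881, 38/134=0.2836, 4/134=0.0299
Σ|p₁ᵢ − p₂ᵢ| = 0.0619 + 0.0271 + 0.1520 + 0.0173 + 0.0997 = 0.3580
D = 1 − ½ × 0.3580 = 1 − 0.17900 = 0.82100

0.82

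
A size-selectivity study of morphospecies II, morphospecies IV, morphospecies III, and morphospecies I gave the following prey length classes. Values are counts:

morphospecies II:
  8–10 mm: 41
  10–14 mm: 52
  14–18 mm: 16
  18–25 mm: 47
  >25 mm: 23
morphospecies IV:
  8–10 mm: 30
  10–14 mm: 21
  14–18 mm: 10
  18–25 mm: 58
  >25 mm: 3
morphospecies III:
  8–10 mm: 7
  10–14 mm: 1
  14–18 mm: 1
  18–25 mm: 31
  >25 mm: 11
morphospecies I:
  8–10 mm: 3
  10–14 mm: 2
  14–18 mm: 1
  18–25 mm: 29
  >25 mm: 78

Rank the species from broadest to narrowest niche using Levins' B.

Proportions for morphospecies II (n=179): 41/179=0.2291, 52/179=0.2905, 16/179=0.0894, 47/179=0.2626, 23/179=0.1285
Proportions for morphospecies IV (n=122): 30/122=0.2459, 21/122=0.1721, 10/122=0.0820, 58/122=0.4754, 3/122=0.0246
Proportions for morphospecies III (n=51): 7/51=0.1373, 1/51=0.0196, 1/51=0.0196, 31/51=0.6078, 11/51=0.2157
Proportions for morphospecies I (n=113): 3/113=0.0265, 2/113=0.0177, 1/113=0.0088, 29/113=0.2566, 78/113=0.6903
Σp_IIᵢ² = 0.2291² + 0.2905² + 0.0894² + 0.2626² + 0.1285² = 0.052487 + 0.084390 + 0.007992 + 0.068959 + 0.016512 = 0.230340
B_II = 1 / 0.230340 = 4.3414
Σp_IVᵢ² = 0.2459² + 0.1721² + 0.0820² + 0.4754² + 0.0246² = 0.060467 + 0.029618 + 0.006724 + 0.226005 + 0.000605 = 0.323419
B_IV = 1 / 0.323419 = 3.0920
Σp_IIIᵢ² = 0.1373² + 0.0196² + 0.0196² + 0.6078² + 0.2157² = 0.018851 + 0.000384 + 0.000384 + 0.369421 + 0.046526 = 0.435566
B_III = 1 / 0.435566 = 2.2959
Σp_Iᵢ² = 0.0265² + 0.0177² + 0.0088² + 0.2566² + 0.6903² = 0.000702 + 0.000313 + 0.000077 + 0.065844 + 0.476514 = 0.543450
B_I = 1 / 0.543450 = 1.8401
Ranking by B (broadest → narrowest): morphospecies II (4.34) > morphospecies IV (3.09) > morphospecies III (2.30) > morphospecies I (1.84)

morphospecies II > morphospecies IV > morphospecies III > morphospecies I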